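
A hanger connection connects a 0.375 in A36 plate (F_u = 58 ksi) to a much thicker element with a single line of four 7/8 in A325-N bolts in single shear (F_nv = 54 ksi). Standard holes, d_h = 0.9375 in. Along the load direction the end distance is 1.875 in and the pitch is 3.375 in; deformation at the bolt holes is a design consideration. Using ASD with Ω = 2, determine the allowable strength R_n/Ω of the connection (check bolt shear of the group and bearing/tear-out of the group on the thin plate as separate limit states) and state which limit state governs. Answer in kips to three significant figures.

64.9 kips (bolt shear governs)

Bolt shear: A_b = π·0.875²/4 = 0.6013 in²; R_n = 54 × 0.6013 × 4 × 1 = 129.9 kips → 129.9 / 2 = 64.9 kips.
Bearing (1.2 l_c t F_u ≤ 2.4 d t F_u): upper limit = 2.4·0.875·0.375·58 = 45.68 kips.
  Edge l_c = 1.875 − 0.9375/2 = 1.406 → r_n = 36.7 kips; interior l_c = 3.375 − 0.9375 = 2.438 → r_n = 45.68 kips.
  R_n,bearing = 1·36.7 + 3·45.68 = 173.7 kips → 173.7 / 2 = 86.9 kips.
Bolt shear governs: 64.9 kips.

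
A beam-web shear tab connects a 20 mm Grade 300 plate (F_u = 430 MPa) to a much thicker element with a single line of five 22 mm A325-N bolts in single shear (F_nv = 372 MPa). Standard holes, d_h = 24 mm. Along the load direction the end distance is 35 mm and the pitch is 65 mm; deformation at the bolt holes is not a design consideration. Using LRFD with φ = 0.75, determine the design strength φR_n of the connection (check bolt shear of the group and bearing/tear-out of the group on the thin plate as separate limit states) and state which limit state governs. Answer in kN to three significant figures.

Bolt shear: A_b = π·22²/4 = 380.1 mm²; R_n = 372 × 380.1 × 5 × 1 / 1000 = 707 kN → 0.75 × 707 = 530 kN.
Bearing (1.5 l_c t F_u ≤ 3.0 d t F_u): upper limit = 3.0·22·20·430 / 1000 = 567.6 kN.
  Edge l_c = 35 − 24/2 = 23 → r_n = 296.7 kN; interior l_c = 65 − 24 = 41 → r_n = 528.9 kN.
  R_n,bearing = 1·296.7 + 4·528.9 = 2412 kN → 0.75 × 2412 = 1810 kN.
Bolt shear governs: 530 kN.

530 kN (bolt shear governs)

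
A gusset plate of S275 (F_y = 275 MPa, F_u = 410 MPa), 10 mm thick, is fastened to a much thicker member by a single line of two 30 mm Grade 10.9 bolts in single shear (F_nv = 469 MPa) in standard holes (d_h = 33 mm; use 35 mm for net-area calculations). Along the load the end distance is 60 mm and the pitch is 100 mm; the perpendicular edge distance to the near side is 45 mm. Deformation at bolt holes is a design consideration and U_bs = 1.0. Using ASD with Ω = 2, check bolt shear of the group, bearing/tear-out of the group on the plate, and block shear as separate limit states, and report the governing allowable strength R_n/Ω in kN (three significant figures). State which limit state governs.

Bolt shear: A_b = π·30²/4 = 706.9 mm²; R_n = 469 × 706.9 × 2 × 1 / 1000 = 663 kN → 663 / 2 = 332 kN.
Bearing: edge l_c = 43.5, r_n = 214 kN; interior l_c = 67, r_n = 295.2 kN; R_n = 214 + 1·295.2 = 509.2 kN → 255 kN.
Block shear: A_gv = 1600, A_nv = 1075, A_nt = 275 mm²; R_n = min(0.6F_uA_nv, 0.6F_yA_gv) + U_bs·F_u·A_nt = 376.8 kN → 188 kN.
Block shear governs: 188 kN.

188 kN (block shear governs)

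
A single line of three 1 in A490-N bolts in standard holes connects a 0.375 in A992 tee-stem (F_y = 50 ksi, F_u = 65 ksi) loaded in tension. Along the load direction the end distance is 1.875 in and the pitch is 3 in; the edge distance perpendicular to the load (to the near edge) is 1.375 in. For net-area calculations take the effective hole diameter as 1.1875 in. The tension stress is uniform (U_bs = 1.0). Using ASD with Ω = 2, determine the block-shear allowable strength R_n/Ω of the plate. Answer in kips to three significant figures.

45.4 kips

Shear plane L_v = 1.875 + 2·3 = 7.875 in; A_gv = 7.875 × 0.375 = 2.953 in².
A_nv = (7.875 − 2.5·1.1875) × 0.375 = 1.84 in².
A_nt = (1.375 − 0.5·1.1875) × 0.375 = 0.293 in².
0.6 F_u A_nv = 71.75 kips; 0.6 F_y A_gv = 88.59 kips → shear rupture governs the shear term.
R_n = 71.75 + 1.0 × 65 × 0.293 = 90.8 kips.
Allowable strength R_n/Ω = 90.8 / 2 = 45.4 kips.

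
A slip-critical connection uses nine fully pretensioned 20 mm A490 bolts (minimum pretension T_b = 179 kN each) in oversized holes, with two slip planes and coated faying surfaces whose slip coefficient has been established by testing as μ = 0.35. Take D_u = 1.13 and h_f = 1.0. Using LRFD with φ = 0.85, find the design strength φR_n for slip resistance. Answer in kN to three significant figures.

1080 kN

R_n = μ · D_u · h_f · T_b · n_s · n_b = 0.35 × 1.13 × 1.0 × 179 × 2 × 9 = 1274 kN.
Design strength φR_n = 0.85 × 1274 = 1080 kN.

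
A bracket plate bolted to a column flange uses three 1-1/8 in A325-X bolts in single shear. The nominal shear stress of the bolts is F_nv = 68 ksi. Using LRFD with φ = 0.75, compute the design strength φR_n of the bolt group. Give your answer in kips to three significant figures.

152 kips

A_b = π × 1.125² / 4 = 0.994 in².
R_n = F_nv · A_b · n · n_s = 68 × 0.994 × 3 × 1 = 202.8 kips.
Design strength φR_n = 0.75 × 202.8 = 152 kips.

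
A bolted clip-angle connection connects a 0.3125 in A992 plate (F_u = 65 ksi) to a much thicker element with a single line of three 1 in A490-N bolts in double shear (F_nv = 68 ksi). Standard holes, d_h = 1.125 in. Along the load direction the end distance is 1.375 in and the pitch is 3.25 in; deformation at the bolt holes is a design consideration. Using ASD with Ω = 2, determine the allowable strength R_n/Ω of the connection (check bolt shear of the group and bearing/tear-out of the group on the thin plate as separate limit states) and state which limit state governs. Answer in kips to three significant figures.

Bolt shear: A_b = π·1²/4 = 0.7854 in²; R_n = 68 × 0.7854 × 3 × 2 = 320.4 kips → 320.4 / 2 = 160 kips.
Bearing (1.2 l_c t F_u ≤ 2.4 d t F_u): upper limit = 2.4·1·0.3125·65 = 48.75 kips.
  Edge l_c = 1.375 − 1.125/2 = 0.8125 → r_n = 19.8 kips; interior l_c = 3.25 − 1.125 = 2.125 → r_n = 48.75 kips.
  R_n,bearing = 1·19.8 + 2·48.75 = 117.3 kips → 117.3 / 2 = 58.7 kips.
Bearing governs: 58.7 kips.

58.7 kips (bearing governs)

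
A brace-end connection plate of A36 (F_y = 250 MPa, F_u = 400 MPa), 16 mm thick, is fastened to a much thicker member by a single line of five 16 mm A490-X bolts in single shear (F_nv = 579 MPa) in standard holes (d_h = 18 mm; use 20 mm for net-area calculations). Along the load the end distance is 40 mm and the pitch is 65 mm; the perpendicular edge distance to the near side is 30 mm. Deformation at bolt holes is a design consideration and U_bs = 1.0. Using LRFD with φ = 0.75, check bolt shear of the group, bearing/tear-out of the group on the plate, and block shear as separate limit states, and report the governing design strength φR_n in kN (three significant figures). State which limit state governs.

437 kN (bolt shear governs)

Bolt shear: A_b = π·16²/4 = 201.1 mm²; R_n = 579 × 201.1 × 5 × 1 / 1000 = 582.1 kN → 0.75 × 582.1 = 437 kN.
Bearing: edge l_c = 31, r_n = 238.1 kN; interior l_c = 47, r_n = 245.8 kN; R_n = 238.1 + 4·245.8 = 1221 kN → 916 kN.
Block shear: A_gv = 4800, A_nv = 3360, A_nt = 320 mm²; R_n = min(0.6F_uA_nv, 0.6F_yA_gv) + U_bs·F_u·A_nt = 848 kN → 636 kN.
Bolt shear governs: 437 kN.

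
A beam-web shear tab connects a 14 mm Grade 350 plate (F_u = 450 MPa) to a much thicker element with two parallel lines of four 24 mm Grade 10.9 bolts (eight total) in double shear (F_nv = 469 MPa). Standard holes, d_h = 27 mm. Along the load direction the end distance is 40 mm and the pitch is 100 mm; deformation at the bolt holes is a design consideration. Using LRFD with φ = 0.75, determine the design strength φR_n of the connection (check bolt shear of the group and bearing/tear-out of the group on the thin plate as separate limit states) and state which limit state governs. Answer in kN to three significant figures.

1930 kN (bearing governs)

Bolt shear: A_b = π·24²/4 = 452.4 mm²; R_n = 469 × 452.4 × 8 × 2 / 1000 = 3395 kN → 0.75 × 3395 = 2550 kN.
Bearing (1.2 l_c t F_u ≤ 2.4 d t F_u): upper limit = 2.4·24·14·450 / 1000 = 362.9 kN.
  Edge l_c = 40 − 27/2 = 26.5 → r_n = 200.3 kN; interior l_c = 100 − 27 = 73 → r_n = 362.9 kN.
  R_n,bearing = 2·200.3 + 6·362.9 = 2578 kN → 0.75 × 2578 = 1930 kN.
Bearing governs: 1930 kN.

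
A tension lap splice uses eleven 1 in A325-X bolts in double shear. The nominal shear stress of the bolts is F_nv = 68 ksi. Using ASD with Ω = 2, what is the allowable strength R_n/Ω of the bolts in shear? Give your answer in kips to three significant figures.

A_b = π × 1² / 4 = 0.7854 in².
R_n = F_nv · A_b · n · n_s = 68 × 0.7854 × 11 × 2 = 1175 kips.
Allowable strength R_n/Ω = 1175 / 2 = 587 kips.

587 kips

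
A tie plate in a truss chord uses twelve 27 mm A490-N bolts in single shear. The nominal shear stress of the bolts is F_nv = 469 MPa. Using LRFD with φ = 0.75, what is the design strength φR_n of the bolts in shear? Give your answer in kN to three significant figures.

A_b = π × 27² / 4 = 572.6 mm².
R_n = F_nv · A_b · n · n_s = 469 × 572.6 × 12 × 1 / 1000 = 3222 kN.
Design strength φR_n = 0.75 × 3222 = 2420 kN.

2420 kN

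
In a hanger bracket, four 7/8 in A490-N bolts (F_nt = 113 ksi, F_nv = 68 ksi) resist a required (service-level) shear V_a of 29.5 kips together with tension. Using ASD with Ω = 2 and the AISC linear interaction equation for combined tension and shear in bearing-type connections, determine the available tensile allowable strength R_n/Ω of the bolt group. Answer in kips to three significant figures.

128 kips

A_b = π·0.875²/4 = 0.6013 in²; f_rv = 29.5 / (4 × 0.6013) = 12.26 ksi.
F'_nt = 1.3 F_nt − (Ω F_nt / F_nv) f_rv = 1.3·113 − (2·113/68)·12.26 = 106.1 ksi, capped at F_nt → F'_nt = 106.1 ksi.
R_n = F'_nt · A_b · n = 106.1 × 0.6013 × 4 = 255.3 kips.
Allowable strength R_n/Ω = 255.3 / 2 = 128 kips.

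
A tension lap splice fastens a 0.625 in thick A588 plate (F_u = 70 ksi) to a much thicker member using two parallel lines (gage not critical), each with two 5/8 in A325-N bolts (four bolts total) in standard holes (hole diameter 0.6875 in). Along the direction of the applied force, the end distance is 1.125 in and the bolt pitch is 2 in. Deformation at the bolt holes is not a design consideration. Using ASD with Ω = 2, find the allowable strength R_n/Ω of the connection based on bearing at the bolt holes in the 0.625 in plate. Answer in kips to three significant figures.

Per bolt r_n = 1.5 l_c t F_u ≤ 3.0 d t F_u; upper limit = 3.0 × 0.625 × 0.625 × 70 = 82.03 kips.
Edge bolt: l_c = 1.125 − 0.6875/2 = 0.7812 in → 1.5 × 0.7812 × 0.625 × 70 = 51.27 → r_n = 51.27 kips.
Interior bolts: l_c = 2 − 0.6875 = 1.312 in → 1.5 × 1.312 × 0.625 × 70 = 86.13 → r_n = 82.03 kips.
R_n = 2 × 51.27 + 2 × 82.03 = 266.6 kips.
Allowable strength R_n/Ω = 266.6 / 2 = 133 kips.

133 kips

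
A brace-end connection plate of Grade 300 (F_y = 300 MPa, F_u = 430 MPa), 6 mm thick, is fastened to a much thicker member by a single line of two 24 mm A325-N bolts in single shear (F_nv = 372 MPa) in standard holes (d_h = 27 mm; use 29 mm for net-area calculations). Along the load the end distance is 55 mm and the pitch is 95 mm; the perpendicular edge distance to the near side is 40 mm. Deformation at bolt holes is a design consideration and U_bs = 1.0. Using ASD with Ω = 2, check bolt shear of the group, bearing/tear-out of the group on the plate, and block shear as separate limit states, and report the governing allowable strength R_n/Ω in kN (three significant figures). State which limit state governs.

114 kN (block shear governs)

Bolt shear: A_b = π·24²/4 = 452.4 mm²; R_n = 372 × 452.4 × 2 × 1 / 1000 = 336.6 kN → 336.6 / 2 = 168 kN.
Bearing: edge l_c = 41.5, r_n = 128.5 kN; interior l_c = 68, r_n = 148.6 kN; R_n = 128.5 + 1·148.6 = 277.1 kN → 139 kN.
Block shear: A_gv = 900, A_nv = 639, A_nt = 153 mm²; R_n = min(0.6F_uA_nv, 0.6F_yA_gv) + U_bs·F_u·A_nt = 227.8 kN → 114 kN.
Block shear governs: 114 kN.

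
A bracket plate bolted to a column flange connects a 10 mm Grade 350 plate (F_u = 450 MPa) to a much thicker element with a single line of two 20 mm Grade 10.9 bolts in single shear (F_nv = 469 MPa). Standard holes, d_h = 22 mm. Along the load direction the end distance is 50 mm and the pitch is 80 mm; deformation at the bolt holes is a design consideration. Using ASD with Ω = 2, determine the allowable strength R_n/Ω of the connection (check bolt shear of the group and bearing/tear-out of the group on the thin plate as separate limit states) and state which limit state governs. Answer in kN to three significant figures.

147 kN (bolt shear governs)

Bolt shear: A_b = π·20²/4 = 314.2 mm²; R_n = 469 × 314.2 × 2 × 1 / 1000 = 294.7 kN → 294.7 / 2 = 147 kN.
Bearing (1.2 l_c t F_u ≤ 2.4 d t F_u): upper limit = 2.4·20·10·450 / 1000 = 216 kN.
  Edge l_c = 50 − 22/2 = 39 → r_n = 210.6 kN; interior l_c = 80 − 22 = 58 → r_n = 216 kN.
  R_n,bearing = 1·210.6 + 1·216 = 426.6 kN → 426.6 / 2 = 213 kN.
Bolt shear governs: 147 kN.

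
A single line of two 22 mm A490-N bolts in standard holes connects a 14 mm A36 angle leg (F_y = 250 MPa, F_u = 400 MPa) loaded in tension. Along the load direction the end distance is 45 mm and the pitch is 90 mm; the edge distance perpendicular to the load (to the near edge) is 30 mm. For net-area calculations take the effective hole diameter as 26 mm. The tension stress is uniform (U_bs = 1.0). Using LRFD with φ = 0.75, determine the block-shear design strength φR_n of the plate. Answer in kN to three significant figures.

Shear plane L_v = 45 + 1·90 = 135 mm; A_gv = 135 × 14 = 1890 mm².
A_nv = (135 − 1.5·26) × 14 = 1344 mm².
A_nt = (30 − 0.5·26) × 14 = 238 mm².
0.6 F_u A_nv = 322.6 kN; 0.6 F_y A_gv = 283.5 kN → shear yielding governs the shear term.
R_n = 283.5 + 1.0 × 400 × 238 / 1000 = 378.7 kN.
Design strength φR_n = 0.75 × 378.7 = 284 kN.

284 kN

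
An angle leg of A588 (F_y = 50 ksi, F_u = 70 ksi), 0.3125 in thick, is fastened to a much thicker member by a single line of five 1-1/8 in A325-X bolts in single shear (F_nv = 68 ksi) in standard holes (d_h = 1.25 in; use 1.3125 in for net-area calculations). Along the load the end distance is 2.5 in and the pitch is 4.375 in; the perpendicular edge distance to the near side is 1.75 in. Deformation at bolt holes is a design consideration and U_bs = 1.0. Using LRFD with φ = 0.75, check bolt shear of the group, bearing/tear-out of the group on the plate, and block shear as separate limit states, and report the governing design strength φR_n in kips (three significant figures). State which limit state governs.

157 kips (block shear governs)

Bolt shear: A_b = π·1.125²/4 = 0.994 in²; R_n = 68 × 0.994 × 5 × 1 = 338 kips → 0.75 × 338 = 253 kips.
Bearing: edge l_c = 1.875, r_n = 49.22 kips; interior l_c = 3.125, r_n = 59.06 kips; R_n = 49.22 + 4·59.06 = 285.5 kips → 214 kips.
Block shear: A_gv = 6.25, A_nv = 4.404, A_nt = 0.3418 in²; R_n = min(0.6F_uA_nv, 0.6F_yA_gv) + U_bs·F_u·A_nt = 208.9 kips → 157 kips.
Block shear governs: 157 kips.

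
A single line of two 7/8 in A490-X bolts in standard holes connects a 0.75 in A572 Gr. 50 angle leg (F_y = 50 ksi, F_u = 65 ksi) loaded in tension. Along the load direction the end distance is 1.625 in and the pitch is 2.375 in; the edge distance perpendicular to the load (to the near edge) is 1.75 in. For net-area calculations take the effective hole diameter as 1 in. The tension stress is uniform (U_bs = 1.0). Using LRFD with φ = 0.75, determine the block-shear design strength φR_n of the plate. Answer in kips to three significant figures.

101 kips

Shear plane L_v = 1.625 + 1·2.375 = 4 in; A_gv = 4 × 0.75 = 3 in².
A_nv = (4 − 1.5·1) × 0.75 = 1.875 in².
A_nt = (1.75 − 0.5·1) × 0.75 = 0.9375 in².
0.6 F_u A_nv = 73.12 kips; 0.6 F_y A_gv = 90 kips → shear rupture governs the shear term.
R_n = 73.12 + 1.0 × 65 × 0.9375 = 134.1 kips.
Design strength φR_n = 0.75 × 134.1 = 101 kips.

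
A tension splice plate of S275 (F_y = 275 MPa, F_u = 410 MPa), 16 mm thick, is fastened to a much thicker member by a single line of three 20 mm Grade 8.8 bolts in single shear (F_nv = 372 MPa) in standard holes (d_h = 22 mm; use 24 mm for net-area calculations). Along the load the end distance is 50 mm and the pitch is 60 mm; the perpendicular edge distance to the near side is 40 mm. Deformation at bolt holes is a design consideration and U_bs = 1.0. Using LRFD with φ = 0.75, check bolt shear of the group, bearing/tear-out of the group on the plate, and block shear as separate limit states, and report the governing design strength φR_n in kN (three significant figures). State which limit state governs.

263 kN (bolt shear governs)

Bolt shear: A_b = π·20²/4 = 314.2 mm²; R_n = 372 × 314.2 × 3 × 1 / 1000 = 350.6 kN → 0.75 × 350.6 = 263 kN.
Bearing: edge l_c = 39, r_n = 307 kN; interior l_c = 38, r_n = 299.1 kN; R_n = 307 + 2·299.1 = 905.3 kN → 679 kN.
Block shear: A_gv = 2720, A_nv = 1760, A_nt = 448 mm²; R_n = min(0.6F_uA_nv, 0.6F_yA_gv) + U_bs·F_u·A_nt = 616.6 kN → 462 kN.
Bolt shear governs: 263 kN.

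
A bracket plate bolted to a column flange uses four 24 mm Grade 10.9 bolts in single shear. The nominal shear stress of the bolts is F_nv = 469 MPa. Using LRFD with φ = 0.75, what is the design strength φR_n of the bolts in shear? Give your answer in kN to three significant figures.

A_b = π × 24² / 4 = 452.4 mm².
R_n = F_nv · A_b · n · n_s = 469 × 452.4 × 4 × 1 / 1000 = 848.7 kN.
Design strength φR_n = 0.75 × 848.7 = 637 kN.

637 kN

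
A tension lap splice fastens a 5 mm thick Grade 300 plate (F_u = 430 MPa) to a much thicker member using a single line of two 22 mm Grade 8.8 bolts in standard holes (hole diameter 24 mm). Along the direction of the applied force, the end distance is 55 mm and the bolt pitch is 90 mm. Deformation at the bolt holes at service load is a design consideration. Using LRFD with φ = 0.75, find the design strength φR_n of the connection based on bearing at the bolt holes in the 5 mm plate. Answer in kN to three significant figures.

168 kN

Per bolt r_n = 1.2 l_c t F_u ≤ 2.4 d t F_u; upper limit = 2.4 × 22 × 5 × 430 / 1000 = 113.5 kN.
Edge bolt: l_c = 55 − 24/2 = 43 mm → 1.2 × 43 × 5 × 430 / 1000 = 110.9 → r_n = 110.9 kN.
Interior bolts: l_c = 90 − 24 = 66 mm → 1.2 × 66 × 5 × 430 / 1000 = 170.3 → r_n = 113.5 kN.
R_n = 1 × 110.9 + 1 × 113.5 = 224.5 kN.
Design strength φR_n = 0.75 × 224.5 = 168 kN.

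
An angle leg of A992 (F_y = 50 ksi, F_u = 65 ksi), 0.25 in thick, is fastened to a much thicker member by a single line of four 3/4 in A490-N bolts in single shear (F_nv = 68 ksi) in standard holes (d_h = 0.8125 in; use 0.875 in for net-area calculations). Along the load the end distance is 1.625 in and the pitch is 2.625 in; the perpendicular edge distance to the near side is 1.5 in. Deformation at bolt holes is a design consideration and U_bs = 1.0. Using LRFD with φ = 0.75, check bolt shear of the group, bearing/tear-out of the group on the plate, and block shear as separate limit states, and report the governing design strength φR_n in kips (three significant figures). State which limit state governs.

Bolt shear: A_b = π·0.75²/4 = 0.4418 in²; R_n = 68 × 0.4418 × 4 × 1 = 120.2 kips → 0.75 × 120.2 = 90.1 kips.
Bearing: edge l_c = 1.219, r_n = 23.77 kips; interior l_c = 1.812, r_n = 29.25 kips; R_n = 23.77 + 3·29.25 = 111.5 kips → 83.6 kips.
Block shear: A_gv = 2.375, A_nv = 1.609, A_nt = 0.2656 in²; R_n = min(0.6F_uA_nv, 0.6F_yA_gv) + U_bs·F_u·A_nt = 80.03 kips → 60 kips.
Block shear governs: 60 kips.

60 kips (block shear governs)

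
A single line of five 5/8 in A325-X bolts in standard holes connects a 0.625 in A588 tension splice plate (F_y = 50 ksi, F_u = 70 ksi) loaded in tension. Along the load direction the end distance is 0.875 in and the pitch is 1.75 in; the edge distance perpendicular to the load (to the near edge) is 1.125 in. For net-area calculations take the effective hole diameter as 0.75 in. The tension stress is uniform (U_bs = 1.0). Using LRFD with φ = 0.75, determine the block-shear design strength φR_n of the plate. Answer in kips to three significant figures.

113 kips

Shear plane L_v = 0.875 + 4·1.75 = 7.875 in; A_gv = 7.875 × 0.625 = 4.922 in².
A_nv = (7.875 − 4.5·0.75) × 0.625 = 2.812 in².
A_nt = (1.125 − 0.5·0.75) × 0.625 = 0.4688 in².
0.6 F_u A_nv = 118.1 kips; 0.6 F_y A_gv = 147.7 kips → shear rupture governs the shear term.
R_n = 118.1 + 1.0 × 70 × 0.4688 = 150.9 kips.
Design strength φR_n = 0.75 × 150.9 = 113 kips.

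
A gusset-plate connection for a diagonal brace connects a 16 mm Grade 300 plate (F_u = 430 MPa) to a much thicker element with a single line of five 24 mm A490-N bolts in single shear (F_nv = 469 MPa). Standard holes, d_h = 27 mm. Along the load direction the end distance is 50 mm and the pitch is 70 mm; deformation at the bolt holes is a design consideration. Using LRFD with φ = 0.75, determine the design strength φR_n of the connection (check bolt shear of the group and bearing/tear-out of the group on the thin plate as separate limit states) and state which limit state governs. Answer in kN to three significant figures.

Bolt shear: A_b = π·24²/4 = 452.4 mm²; R_n = 469 × 452.4 × 5 × 1 / 1000 = 1061 kN → 0.75 × 1061 = 796 kN.
Bearing (1.2 l_c t F_u ≤ 2.4 d t F_u): upper limit = 2.4·24·16·430 / 1000 = 396.3 kN.
  Edge l_c = 50 − 27/2 = 36.5 → r_n = 301.3 kN; interior l_c = 70 − 27 = 43 → r_n = 355 kN.
  R_n,bearing = 1·301.3 + 4·355 = 1721 kN → 0.75 × 1721 = 1290 kN.
Bolt shear governs: 796 kN.

796 kN (bolt shear governs)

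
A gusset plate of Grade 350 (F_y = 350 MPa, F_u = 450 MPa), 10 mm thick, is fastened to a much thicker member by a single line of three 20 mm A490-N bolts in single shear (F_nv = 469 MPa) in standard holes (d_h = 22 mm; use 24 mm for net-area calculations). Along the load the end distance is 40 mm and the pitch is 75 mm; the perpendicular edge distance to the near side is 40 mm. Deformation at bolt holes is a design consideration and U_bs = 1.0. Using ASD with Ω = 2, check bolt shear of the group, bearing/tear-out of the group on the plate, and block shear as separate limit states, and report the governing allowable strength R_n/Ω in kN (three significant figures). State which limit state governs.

Bolt shear: A_b = π·20²/4 = 314.2 mm²; R_n = 469 × 314.2 × 3 × 1 / 1000 = 442 kN → 442 / 2 = 221 kN.
Bearing: edge l_c = 29, r_n = 156.6 kN; interior l_c = 53, r_n = 216 kN; R_n = 156.6 + 2·216 = 588.6 kN → 294 kN.
Block shear: A_gv = 1900, A_nv = 1300, A_nt = 280 mm²; R_n = min(0.6F_uA_nv, 0.6F_yA_gv) + U_bs·F_u·A_nt = 477 kN → 238 kN.
Bolt shear governs: 221 kN.

221 kN (bolt shear governs)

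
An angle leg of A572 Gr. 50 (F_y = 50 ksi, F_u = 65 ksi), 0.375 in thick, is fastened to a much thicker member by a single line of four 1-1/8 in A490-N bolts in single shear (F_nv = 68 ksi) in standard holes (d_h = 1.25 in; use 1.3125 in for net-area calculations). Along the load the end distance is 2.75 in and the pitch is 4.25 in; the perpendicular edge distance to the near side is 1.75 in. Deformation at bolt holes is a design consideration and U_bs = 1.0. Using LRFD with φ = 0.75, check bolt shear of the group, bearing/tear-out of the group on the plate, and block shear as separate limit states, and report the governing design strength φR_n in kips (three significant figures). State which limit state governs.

140 kips (block shear governs)

Bolt shear: A_b = π·1.125²/4 = 0.994 in²; R_n = 68 × 0.994 × 4 × 1 = 270.4 kips → 0.75 × 270.4 = 203 kips.
Bearing: edge l_c = 2.125, r_n = 62.16 kips; interior l_c = 3, r_n = 65.81 kips; R_n = 62.16 + 3·65.81 = 259.6 kips → 195 kips.
Block shear: A_gv = 5.812, A_nv = 4.09, A_nt = 0.4102 in²; R_n = min(0.6F_uA_nv, 0.6F_yA_gv) + U_bs·F_u·A_nt = 186.2 kips → 140 kips.
Block shear governs: 140 kips.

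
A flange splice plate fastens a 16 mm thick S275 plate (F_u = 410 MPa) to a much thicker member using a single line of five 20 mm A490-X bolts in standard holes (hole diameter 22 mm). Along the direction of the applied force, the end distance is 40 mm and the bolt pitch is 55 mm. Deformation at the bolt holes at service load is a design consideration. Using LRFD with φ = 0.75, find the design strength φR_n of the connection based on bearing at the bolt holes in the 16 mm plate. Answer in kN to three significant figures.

Per bolt r_n = 1.2 l_c t F_u ≤ 2.4 d t F_u; upper limit = 2.4 × 20 × 16 × 410 / 1000 = 314.9 kN.
Edge bolt: l_c = 40 − 22/2 = 29 mm → 1.2 × 29 × 16 × 410 / 1000 = 228.3 → r_n = 228.3 kN.
Interior bolts: l_c = 55 − 22 = 33 mm → 1.2 × 33 × 16 × 410 / 1000 = 259.8 → r_n = 259.8 kN.
R_n = 1 × 228.3 + 4 × 259.8 = 1267 kN.
Design strength φR_n = 0.75 × 1267 = 951 kN.

951 kN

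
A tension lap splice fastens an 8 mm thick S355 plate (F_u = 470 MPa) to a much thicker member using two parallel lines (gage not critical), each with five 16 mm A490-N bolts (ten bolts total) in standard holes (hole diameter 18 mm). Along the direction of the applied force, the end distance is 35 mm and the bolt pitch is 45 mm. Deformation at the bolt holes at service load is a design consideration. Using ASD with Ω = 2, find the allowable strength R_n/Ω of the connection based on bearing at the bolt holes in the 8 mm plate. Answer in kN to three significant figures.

Per bolt r_n = 1.2 l_c t F_u ≤ 2.4 d t F_u; upper limit = 2.4 × 16 × 8 × 470 / 1000 = 144.4 kN.
Edge bolt: l_c = 35 − 18/2 = 26 mm → 1.2 × 26 × 8 × 470 / 1000 = 117.3 → r_n = 117.3 kN.
Interior bolts: l_c = 45 − 18 = 27 mm → 1.2 × 27 × 8 × 470 / 1000 = 121.8 → r_n = 121.8 kN.
R_n = 2 × 117.3 + 8 × 121.8 = 1209 kN.
Allowable strength R_n/Ω = 1209 / 2 = 605 kN.

605 kN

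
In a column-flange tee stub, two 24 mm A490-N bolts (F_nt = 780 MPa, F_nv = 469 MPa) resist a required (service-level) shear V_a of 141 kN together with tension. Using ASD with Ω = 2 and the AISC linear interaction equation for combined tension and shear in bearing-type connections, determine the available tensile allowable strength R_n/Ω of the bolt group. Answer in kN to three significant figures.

224 kN

A_b = π·24²/4 = 452.4 mm²; f_rv = 141 × 1000 / (2 × 452.4) = 155.8 MPa.
F'_nt = 1.3 F_nt − (Ω F_nt / F_nv) f_rv = 1.3·780 − (2·780/469)·155.8 = 495.6 MPa, capped at F_nt → F'_nt = 495.6 MPa.
R_n = F'_nt · A_b · n = 495.6 × 452.4 × 2 / 1000 = 448.4 kN.
Allowable strength R_n/Ω = 448.4 / 2 = 224 kN.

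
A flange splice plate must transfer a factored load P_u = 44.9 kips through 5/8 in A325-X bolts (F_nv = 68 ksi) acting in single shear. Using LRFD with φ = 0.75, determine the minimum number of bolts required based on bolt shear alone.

A_b = π·0.625²/4 = 0.3068 in².
Per-bolt design strength φR_n = 0.75 × 68 × 0.3068 × 1 = 15.65 kips.
n ≥ 44.9 / 15.65 = 2.87 → use 3 bolts.

3 bolts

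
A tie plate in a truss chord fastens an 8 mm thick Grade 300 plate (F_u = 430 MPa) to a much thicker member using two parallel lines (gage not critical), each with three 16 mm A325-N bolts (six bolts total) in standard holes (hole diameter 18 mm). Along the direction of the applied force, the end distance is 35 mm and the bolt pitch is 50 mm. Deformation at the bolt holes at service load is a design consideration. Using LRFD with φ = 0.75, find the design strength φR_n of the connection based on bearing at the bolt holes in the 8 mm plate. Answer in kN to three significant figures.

Per bolt r_n = 1.2 l_c t F_u ≤ 2.4 d t F_u; upper limit = 2.4 × 16 × 8 × 430 / 1000 = 132.1 kN.
Edge bolt: l_c = 35 − 18/2 = 26 mm → 1.2 × 26 × 8 × 430 / 1000 = 107.3 → r_n = 107.3 kN.
Interior bolts: l_c = 50 − 18 = 32 mm → 1.2 × 32 × 8 × 430 / 1000 = 132.1 → r_n = 132.1 kN.
R_n = 2 × 107.3 + 4 × 132.1 = 743 kN.
Design strength φR_n = 0.75 × 743 = 557 kN.

557 kN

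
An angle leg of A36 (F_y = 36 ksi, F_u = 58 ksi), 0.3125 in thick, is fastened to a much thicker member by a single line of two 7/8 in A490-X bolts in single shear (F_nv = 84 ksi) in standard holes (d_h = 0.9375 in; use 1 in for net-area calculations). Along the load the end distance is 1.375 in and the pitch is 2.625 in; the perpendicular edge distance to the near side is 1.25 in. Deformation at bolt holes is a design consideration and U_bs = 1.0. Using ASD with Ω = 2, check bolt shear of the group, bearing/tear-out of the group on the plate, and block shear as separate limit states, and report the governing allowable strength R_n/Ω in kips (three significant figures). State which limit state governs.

Bolt shear: A_b = π·0.875²/4 = 0.6013 in²; R_n = 84 × 0.6013 × 2 × 1 = 101 kips → 101 / 2 = 50.5 kips.
Bearing: edge l_c = 0.9062, r_n = 19.71 kips; interior l_c = 1.688, r_n = 36.7 kips; R_n = 19.71 + 1·36.7 = 56.41 kips → 28.2 kips.
Block shear: A_gv = 1.25, A_nv = 0.7812, A_nt = 0.2344 in²; R_n = min(0.6F_uA_nv, 0.6F_yA_gv) + U_bs·F_u·A_nt = 40.59 kips → 20.3 kips.
Block shear governs: 20.3 kips.

20.3 kips (block shear governs)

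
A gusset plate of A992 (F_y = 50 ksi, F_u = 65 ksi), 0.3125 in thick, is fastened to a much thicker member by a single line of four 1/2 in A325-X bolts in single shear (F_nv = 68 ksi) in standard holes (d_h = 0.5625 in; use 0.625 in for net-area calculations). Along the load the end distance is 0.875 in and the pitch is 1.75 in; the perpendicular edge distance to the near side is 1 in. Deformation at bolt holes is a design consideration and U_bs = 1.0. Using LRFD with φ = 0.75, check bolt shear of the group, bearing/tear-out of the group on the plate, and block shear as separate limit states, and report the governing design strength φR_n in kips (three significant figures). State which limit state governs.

40.1 kips (bolt shear governs)

Bolt shear: A_b = π·0.5²/4 = 0.1963 in²; R_n = 68 × 0.1963 × 4 × 1 = 53.41 kips → 0.75 × 53.41 = 40.1 kips.
Bearing: edge l_c = 0.5938, r_n = 14.47 kips; interior l_c = 1.188, r_n = 24.38 kips; R_n = 14.47 + 3·24.38 = 87.6 kips → 65.7 kips.
Block shear: A_gv = 1.914, A_nv = 1.23, A_nt = 0.2148 in²; R_n = min(0.6F_uA_nv, 0.6F_yA_gv) + U_bs·F_u·A_nt = 61.95 kips → 46.5 kips.
Bolt shear governs: 40.1 kips.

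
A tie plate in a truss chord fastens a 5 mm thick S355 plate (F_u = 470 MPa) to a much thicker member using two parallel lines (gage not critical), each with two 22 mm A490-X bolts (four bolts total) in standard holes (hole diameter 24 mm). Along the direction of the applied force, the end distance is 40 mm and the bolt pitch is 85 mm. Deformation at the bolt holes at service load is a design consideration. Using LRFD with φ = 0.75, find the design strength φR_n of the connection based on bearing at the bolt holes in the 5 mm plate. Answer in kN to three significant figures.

305 kN

Per bolt r_n = 1.2 l_c t F_u ≤ 2.4 d t F_u; upper limit = 2.4 × 22 × 5 × 470 / 1000 = 124.1 kN.
Edge bolt: l_c = 40 − 24/2 = 28 mm → 1.2 × 28 × 5 × 470 / 1000 = 78.96 → r_n = 78.96 kN.
Interior bolts: l_c = 85 − 24 = 61 mm → 1.2 × 61 × 5 × 470 / 1000 = 172 → r_n = 124.1 kN.
R_n = 2 × 78.96 + 2 × 124.1 = 406.1 kN.
Design strength φR_n = 0.75 × 406.1 = 305 kN.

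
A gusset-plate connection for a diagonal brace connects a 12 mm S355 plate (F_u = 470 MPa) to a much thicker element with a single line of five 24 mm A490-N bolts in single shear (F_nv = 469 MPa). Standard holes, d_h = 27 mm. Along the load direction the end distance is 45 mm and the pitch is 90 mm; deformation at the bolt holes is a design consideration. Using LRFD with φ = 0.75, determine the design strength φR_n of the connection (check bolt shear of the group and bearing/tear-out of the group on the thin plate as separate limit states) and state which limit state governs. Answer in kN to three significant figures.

796 kN (bolt shear governs)

Bolt shear: A_b = π·24²/4 = 452.4 mm²; R_n = 469 × 452.4 × 5 × 1 / 1000 = 1061 kN → 0.75 × 1061 = 796 kN.
Bearing (1.2 l_c t F_u ≤ 2.4 d t F_u): upper limit = 2.4·24·12·470 / 1000 = 324.9 kN.
  Edge l_c = 45 − 27/2 = 31.5 → r_n = 213.2 kN; interior l_c = 90 − 27 = 63 → r_n = 324.9 kN.
  R_n,bearing = 1·213.2 + 4·324.9 = 1513 kN → 0.75 × 1513 = 1130 kN.
Bolt shear governs: 796 kN.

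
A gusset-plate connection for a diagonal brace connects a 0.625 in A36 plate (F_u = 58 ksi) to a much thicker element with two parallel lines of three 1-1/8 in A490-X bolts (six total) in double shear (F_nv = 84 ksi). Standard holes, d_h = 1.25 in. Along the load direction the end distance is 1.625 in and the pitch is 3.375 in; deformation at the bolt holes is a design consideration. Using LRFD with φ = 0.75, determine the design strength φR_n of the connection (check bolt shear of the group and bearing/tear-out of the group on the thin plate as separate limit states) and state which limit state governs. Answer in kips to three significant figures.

343 kips (bearing governs)

Bolt shear: A_b = π·1.125²/4 = 0.994 in²; R_n = 84 × 0.994 × 6 × 2 = 1002 kips → 0.75 × 1002 = 751 kips.
Bearing (1.2 l_c t F_u ≤ 2.4 d t F_u): upper limit = 2.4·1.125·0.625·58 = 97.87 kips.
  Edge l_c = 1.625 − 1.25/2 = 1 → r_n = 43.5 kips; interior l_c = 3.375 − 1.25 = 2.125 → r_n = 92.44 kips.
  R_n,bearing = 2·43.5 + 4·92.44 = 456.8 kips → 0.75 × 456.8 = 343 kips.
Bearing governs: 343 kips.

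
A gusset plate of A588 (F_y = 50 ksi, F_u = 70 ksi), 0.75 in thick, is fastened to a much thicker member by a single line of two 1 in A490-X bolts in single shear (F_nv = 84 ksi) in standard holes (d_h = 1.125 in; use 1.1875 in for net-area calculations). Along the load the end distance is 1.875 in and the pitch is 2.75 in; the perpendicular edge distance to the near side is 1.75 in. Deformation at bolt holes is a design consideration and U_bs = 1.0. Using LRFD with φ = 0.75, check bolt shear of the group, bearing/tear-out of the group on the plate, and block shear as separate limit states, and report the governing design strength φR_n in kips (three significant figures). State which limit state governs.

99 kips (bolt shear governs)

Bolt shear: A_b = π·1²/4 = 0.7854 in²; R_n = 84 × 0.7854 × 2 × 1 = 131.9 kips → 0.75 × 131.9 = 99 kips.
Bearing: edge l_c = 1.312, r_n = 82.69 kips; interior l_c = 1.625, r_n = 102.4 kips; R_n = 82.69 + 1·102.4 = 185.1 kips → 139 kips.
Block shear: A_gv = 3.469, A_nv = 2.133, A_nt = 0.8672 in²; R_n = min(0.6F_uA_nv, 0.6F_yA_gv) + U_bs·F_u·A_nt = 150.3 kips → 113 kips.
Bolt shear governs: 99 kips.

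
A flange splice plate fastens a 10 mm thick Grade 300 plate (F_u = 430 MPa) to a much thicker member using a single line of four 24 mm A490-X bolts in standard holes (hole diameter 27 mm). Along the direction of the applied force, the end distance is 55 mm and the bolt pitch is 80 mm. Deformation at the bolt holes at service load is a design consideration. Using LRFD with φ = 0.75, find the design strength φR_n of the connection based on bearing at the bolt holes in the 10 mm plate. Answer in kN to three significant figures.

Per bolt r_n = 1.2 l_c t F_u ≤ 2.4 d t F_u; upper limit = 2.4 × 24 × 10 × 430 / 1000 = 247.7 kN.
Edge bolt: l_c = 55 − 27/2 = 41.5 mm → 1.2 × 41.5 × 10 × 430 / 1000 = 214.1 → r_n = 214.1 kN.
Interior bolts: l_c = 80 − 27 = 53 mm → 1.2 × 53 × 10 × 430 / 1000 = 273.5 → r_n = 247.7 kN.
R_n = 1 × 214.1 + 3 × 247.7 = 957.2 kN.
Design strength φR_n = 0.75 × 957.2 = 718 kN.

718 kN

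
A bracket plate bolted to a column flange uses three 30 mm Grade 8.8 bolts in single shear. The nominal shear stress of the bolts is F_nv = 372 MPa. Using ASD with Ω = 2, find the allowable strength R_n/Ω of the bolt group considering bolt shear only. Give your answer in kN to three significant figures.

394 kN

A_b = π × 30² / 4 = 706.9 mm².
R_n = F_nv · A_b · n · n_s = 372 × 706.9 × 3 × 1 / 1000 = 788.9 kN.
Allowable strength R_n/Ω = 788.9 / 2 = 394 kN.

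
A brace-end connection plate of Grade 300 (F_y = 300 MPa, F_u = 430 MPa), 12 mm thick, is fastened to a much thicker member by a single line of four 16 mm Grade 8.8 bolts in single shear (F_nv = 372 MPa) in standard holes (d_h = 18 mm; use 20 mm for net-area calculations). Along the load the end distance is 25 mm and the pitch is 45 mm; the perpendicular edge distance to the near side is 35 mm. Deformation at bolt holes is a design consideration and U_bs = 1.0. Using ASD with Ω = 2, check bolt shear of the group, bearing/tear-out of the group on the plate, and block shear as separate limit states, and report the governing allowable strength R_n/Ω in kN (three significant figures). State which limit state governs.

150 kN (bolt shear governs)

Bolt shear: A_b = π·16²/4 = 201.1 mm²; R_n = 372 × 201.1 × 4 × 1 / 1000 = 299.2 kN → 299.2 / 2 = 150 kN.
Bearing: edge l_c = 16, r_n = 99.07 kN; interior l_c = 27, r_n = 167.2 kN; R_n = 99.07 + 3·167.2 = 600.6 kN → 300 kN.
Block shear: A_gv = 1920, A_nv = 1080, A_nt = 300 mm²; R_n = min(0.6F_uA_nv, 0.6F_yA_gv) + U_bs·F_u·A_nt = 407.6 kN → 204 kN.
Bolt shear governs: 150 kN.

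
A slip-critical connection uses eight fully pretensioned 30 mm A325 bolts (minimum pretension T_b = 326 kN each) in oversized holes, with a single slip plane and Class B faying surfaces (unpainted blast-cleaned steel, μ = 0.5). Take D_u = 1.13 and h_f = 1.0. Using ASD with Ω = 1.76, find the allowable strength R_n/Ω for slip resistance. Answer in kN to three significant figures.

837 kN

R_n = μ · D_u · h_f · T_b · n_s · n_b = 0.5 × 1.13 × 1.0 × 326 × 1 × 8 = 1474 kN.
Allowable strength R_n/Ω = 1474 / 1.76 = 837 kN.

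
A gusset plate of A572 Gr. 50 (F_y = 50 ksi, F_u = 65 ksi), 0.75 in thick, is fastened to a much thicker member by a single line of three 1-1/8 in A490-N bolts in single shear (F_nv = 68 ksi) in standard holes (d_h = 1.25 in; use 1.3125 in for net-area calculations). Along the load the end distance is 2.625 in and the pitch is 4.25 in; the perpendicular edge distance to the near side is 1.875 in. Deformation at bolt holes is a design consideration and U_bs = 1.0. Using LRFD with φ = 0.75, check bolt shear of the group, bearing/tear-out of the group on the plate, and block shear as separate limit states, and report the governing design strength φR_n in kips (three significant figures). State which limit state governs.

Bolt shear: A_b = π·1.125²/4 = 0.994 in²; R_n = 68 × 0.994 × 3 × 1 = 202.8 kips → 0.75 × 202.8 = 152 kips.
Bearing: edge l_c = 2, r_n = 117 kips; interior l_c = 3, r_n = 131.6 kips; R_n = 117 + 2·131.6 = 380.2 kips → 285 kips.
Block shear: A_gv = 8.344, A_nv = 5.883, A_nt = 0.9141 in²; R_n = min(0.6F_uA_nv, 0.6F_yA_gv) + U_bs·F_u·A_nt = 288.8 kips → 217 kips.
Bolt shear governs: 152 kips.

152 kips (bolt shear governs)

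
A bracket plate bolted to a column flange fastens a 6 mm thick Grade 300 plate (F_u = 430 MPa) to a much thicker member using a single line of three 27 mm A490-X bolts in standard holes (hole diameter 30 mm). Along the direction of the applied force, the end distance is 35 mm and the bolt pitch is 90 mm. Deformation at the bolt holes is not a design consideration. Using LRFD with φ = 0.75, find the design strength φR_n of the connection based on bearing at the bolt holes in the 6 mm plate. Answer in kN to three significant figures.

372 kN

Per bolt r_n = 1.5 l_c t F_u ≤ 3.0 d t F_u; upper limit = 3.0 × 27 × 6 × 430 / 1000 = 209 kN.
Edge bolt: l_c = 35 − 30/2 = 20 mm → 1.5 × 20 × 6 × 430 / 1000 = 77.4 → r_n = 77.4 kN.
Interior bolts: l_c = 90 − 30 = 60 mm → 1.5 × 60 × 6 × 430 / 1000 = 232.2 → r_n = 209 kN.
R_n = 1 × 77.4 + 2 × 209 = 495.4 kN.
Design strength φR_n = 0.75 × 495.4 = 372 kN.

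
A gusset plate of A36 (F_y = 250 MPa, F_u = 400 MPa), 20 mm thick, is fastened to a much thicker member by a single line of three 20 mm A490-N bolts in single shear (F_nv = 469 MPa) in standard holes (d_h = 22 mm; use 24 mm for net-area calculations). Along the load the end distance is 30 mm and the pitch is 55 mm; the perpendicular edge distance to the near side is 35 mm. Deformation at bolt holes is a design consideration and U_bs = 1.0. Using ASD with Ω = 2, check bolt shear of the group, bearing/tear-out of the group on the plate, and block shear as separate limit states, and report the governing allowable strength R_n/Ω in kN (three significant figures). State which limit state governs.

Bolt shear: A_b = π·20²/4 = 314.2 mm²; R_n = 469 × 314.2 × 3 × 1 / 1000 = 442 kN → 442 / 2 = 221 kN.
Bearing: edge l_c = 19, r_n = 182.4 kN; interior l_c = 33, r_n = 316.8 kN; R_n = 182.4 + 2·316.8 = 816 kN → 408 kN.
Block shear: A_gv = 2800, A_nv = 1600, A_nt = 460 mm²; R_n = min(0.6F_uA_nv, 0.6F_yA_gv) + U_bs·F_u·A_nt = 568 kN → 284 kN.
Bolt shear governs: 221 kN.

221 kN (bolt shear governs)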